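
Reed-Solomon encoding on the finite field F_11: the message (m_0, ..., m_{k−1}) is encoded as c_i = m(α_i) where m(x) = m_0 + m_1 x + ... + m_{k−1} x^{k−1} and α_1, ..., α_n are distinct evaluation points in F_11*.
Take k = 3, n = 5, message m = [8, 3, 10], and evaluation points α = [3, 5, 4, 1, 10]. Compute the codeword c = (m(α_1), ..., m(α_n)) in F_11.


c = [8, 9, 4, 10, 4]

Message polynomial: m(x) = 8 + 3·x + 10·x^2 (mod 11).
For each evaluation point α_i, compute m(α_i) mod 11:
  α_1 = 3: Horner steps 10 → 0 → 8, so m(3) = 8.
  α_2 = 5: Horner steps 10 → 9 → 9, so m(5) = 9.
  α_3 = 4: Horner steps 10 → 10 → 4, so m(4) = 4.
  α_4 = 1: Horner steps 10 → 2 → 10, so m(1) = 10.
  α_5 = 10: Horner steps 10 → 4 → 4, so m(10) = 4.
Codeword c = [8, 9, 4, 10, 4] ∈ F_11^5.


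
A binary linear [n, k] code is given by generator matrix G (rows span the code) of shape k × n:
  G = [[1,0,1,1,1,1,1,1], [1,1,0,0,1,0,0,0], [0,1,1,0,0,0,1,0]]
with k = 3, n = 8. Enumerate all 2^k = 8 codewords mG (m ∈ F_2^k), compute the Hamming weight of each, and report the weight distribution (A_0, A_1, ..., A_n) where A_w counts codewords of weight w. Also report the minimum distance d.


Weight distribution: A_0 = 1, A_3 = 3, A_4 = 1, A_6 = 2, A_7 = 1. Minimum distance d = 3.

Enumerate all 2^3 = 8 messages m ∈ F_2^3.
For each, compute codeword c = mG in F_2^8, then tally its weight.
  m = 000 → c = 00000000, weight = 0.
  m = 100 → c = 10111111, weight = 7.
  m = 010 → c = 11001000, weight = 3.
  m = 110 → c = 01110111, weight = 6.
  m = 001 → c = 01100010, weight = 3.
  m = 101 → c = 11011101, weight = 6.
  m = 011 → c = 10101010, weight = 4.
  m = 111 → c = 00010101, weight = 3.
Tally weights:
  weight 0: 1 codewords.
  weight 3: 3 codewords.
  weight 4: 1 codewords.
  weight 6: 2 codewords.
  weight 7: 1 codewords.
Minimum distance d = smallest w > 0 with A_w > 0 = 3.
Sanity: Σ A_w = 8 = 2^3 = 8 ✓.


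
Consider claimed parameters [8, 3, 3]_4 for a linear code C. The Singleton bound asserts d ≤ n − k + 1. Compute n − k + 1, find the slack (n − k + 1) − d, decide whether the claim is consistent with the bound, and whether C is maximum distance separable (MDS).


Singleton RHS = n − k + 1 = 6, slack = 3, bound satisfied, not MDS.

Singleton bound: d ≤ n − k + 1.
Here n = 8, k = 3, so n − k + 1 = 6.
Given d = 3, check d ≤ 6: YES.
Slack = (n − k + 1) − d = 3.
The code is NOT MDS (slack = 3 > 0).
Description: the claimed parameters are [8, 3, 3]_4; such a code would be non-MDS.


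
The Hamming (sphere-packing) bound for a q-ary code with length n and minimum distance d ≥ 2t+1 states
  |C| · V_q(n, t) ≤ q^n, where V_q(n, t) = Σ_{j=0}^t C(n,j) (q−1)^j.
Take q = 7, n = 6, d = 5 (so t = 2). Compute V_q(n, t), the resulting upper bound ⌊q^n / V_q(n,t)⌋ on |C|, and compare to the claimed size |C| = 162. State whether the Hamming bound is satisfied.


V_q(n, t) = 577, q^n = 117649, Hamming bound = 203, |C| = 162 ≤ bound (satisfied).

Step 1: Compute V_q(n, t) = Σ_{j=0}^2 C(n, j) (q−1)^j.
  j = 0: C(6,0)·(6)^0 = 1·1 = 1.
  j = 1: C(6,1)·(6)^1 = 6·6 = 36.
  j = 2: C(6,2)·(6)^2 = 15·36 = 540.
  V_q(n, t) = 1 + 36 + 540 = 577.
Step 2: q^n = 7^6 = 117649.
Step 3: Hamming bound ⌊q^n / V_q(n,t)⌋ = ⌊117649/577⌋ = 203.
Step 4: Compare |C| = 162 to 203: satisfied.
The claimed |C| lies below the Hamming bound.


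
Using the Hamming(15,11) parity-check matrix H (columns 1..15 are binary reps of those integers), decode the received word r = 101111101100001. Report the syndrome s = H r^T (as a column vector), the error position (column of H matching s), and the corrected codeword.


s = (1, 1, 1, 0)^T, error position = 14, corrected codeword c = 101111101100011

Compute s = H r^T mod 2 one row at a time:
  s_1 = 0 + 1 + 1 + 0 + 0 + 0 + 0 + 1 = 3 ≡ 1 (mod 2).
  s_2 = 1 + 1 + 1 + 1 + 0 + 0 + 0 + 1 = 5 ≡ 1 (mod 2).
  s_3 = 0 + 1 + 1 + 1 + 1 + 0 + 0 + 1 = 5 ≡ 1 (mod 2).
  s_4 = 1 + 1 + 1 + 1 + 1 + 0 + 0 + 1 = 6 ≡ 0 (mod 2).
s = (1, 1, 1, 0)^T — this equals column 14 of H (binary 1110), so error is at position 14.
Correct: flip bit 14 of r = 101111101100001 to get c = 101111101100011.


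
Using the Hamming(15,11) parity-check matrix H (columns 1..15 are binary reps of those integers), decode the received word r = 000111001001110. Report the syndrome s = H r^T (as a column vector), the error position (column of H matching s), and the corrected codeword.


s = (0, 0, 0, 1)^T, error position = 1, corrected codeword c = 100111001001110

Compute s = H r^T mod 2 one row at a time:
  s_1 = 0 + 1 + 0 + 0 + 1 + 1 + 1 + 0 = 4 ≡ 0 (mod 2).
  s_2 = 1 + 1 + 1 + 0 + 1 + 1 + 1 + 0 = 6 ≡ 0 (mod 2).
  s_3 = 0 + 0 + 1 + 0 + 0 + 0 + 1 + 0 = 2 ≡ 0 (mod 2).
  s_4 = 0 + 0 + 1 + 0 + 1 + 0 + 1 + 0 = 3 ≡ 1 (mod 2).
s = (0, 0, 0, 1)^T — this equals column 1 of H (binary 0001), so error is at position 1.
Correct: flip bit 1 of r = 000111001001110 to get c = 100111001001110.


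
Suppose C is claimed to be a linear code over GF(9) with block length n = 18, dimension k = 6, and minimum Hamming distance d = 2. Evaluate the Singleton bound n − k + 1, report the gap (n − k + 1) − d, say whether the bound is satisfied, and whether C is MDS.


Singleton RHS = n − k + 1 = 13, slack = 11, bound satisfied, not MDS.

Singleton bound: d ≤ n − k + 1.
Here n = 18, k = 6, so n − k + 1 = 13.
Given d = 2, check d ≤ 13: YES.
Slack = (n − k + 1) − d = 11.
The code is NOT MDS (slack = 11 > 0).
Description: the claimed parameters are [18, 6, 2]_9; such a code would be non-MDS.


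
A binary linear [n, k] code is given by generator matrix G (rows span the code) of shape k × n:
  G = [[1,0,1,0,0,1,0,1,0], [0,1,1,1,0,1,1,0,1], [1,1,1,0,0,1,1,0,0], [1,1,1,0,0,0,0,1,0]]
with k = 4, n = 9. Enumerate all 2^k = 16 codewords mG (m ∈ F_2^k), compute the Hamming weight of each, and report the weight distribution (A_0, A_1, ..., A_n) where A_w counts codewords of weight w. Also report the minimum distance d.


Weight distribution: A_0 = 1, A_2 = 1, A_3 = 4, A_4 = 3, A_5 = 4, A_6 = 3. Minimum distance d = 2.

Enumerate all 2^4 = 16 messages m ∈ F_2^4.
For each, compute codeword c = mG in F_2^9, then tally its weight.
  m = 0000 → c = 000000000, weight = 0.
  m = 1000 → c = 101001010, weight = 4.
  m = 0100 → c = 011101101, weight = 6.
  m = 1100 → c = 110100111, weight = 6.
  m = 0010 → c = 111001100, weight = 5.
  m = 1010 → c = 010000110, weight = 3.
  m = 0110 → c = 100100001, weight = 3.
  m = 1110 → c = 001101011, weight = 5.
  m = 0001 → c = 111000010, weight = 4.
  m = 1001 → c = 010001000, weight = 2.
  m = 0101 → c = 100101111, weight = 6.
  m = 1101 → c = 001100101, weight = 4.
  m = 0011 → c = 000001110, weight = 3.
  m = 1011 → c = 101000100, weight = 3.
  m = 0111 → c = 011100011, weight = 5.
  m = 1111 → c = 110101001, weight = 5.
Tally weights:
  weight 0: 1 codewords.
  weight 2: 1 codewords.
  weight 3: 4 codewords.
  weight 4: 3 codewords.
  weight 5: 4 codewords.
  weight 6: 3 codewords.
Minimum distance d = smallest w > 0 with A_w > 0 = 2.
Sanity: Σ A_w = 16 = 2^4 = 16 ✓.


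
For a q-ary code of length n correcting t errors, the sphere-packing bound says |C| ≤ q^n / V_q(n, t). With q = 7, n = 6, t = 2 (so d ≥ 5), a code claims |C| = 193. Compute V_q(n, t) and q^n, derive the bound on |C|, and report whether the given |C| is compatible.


V_q(n, t) = 577, q^n = 117649, Hamming bound = 203, |C| = 193 ≤ bound (satisfied).

Step 1: Compute V_q(n, t) = Σ_{j=0}^2 C(n, j) (q−1)^j.
  j = 0: C(6,0)·(6)^0 = 1·1 = 1.
  j = 1: C(6,1)·(6)^1 = 6·6 = 36.
  j = 2: C(6,2)·(6)^2 = 15·36 = 540.
  V_q(n, t) = 1 + 36 + 540 = 577.
Step 2: q^n = 7^6 = 117649.
Step 3: Hamming bound ⌊q^n / V_q(n,t)⌋ = ⌊117649/577⌋ = 203.
Step 4: Compare |C| = 193 to 203: satisfied.
The claimed |C| lies below the Hamming bound.


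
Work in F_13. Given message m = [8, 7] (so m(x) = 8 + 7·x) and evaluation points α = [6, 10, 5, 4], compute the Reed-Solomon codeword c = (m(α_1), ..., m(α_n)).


c = [11, 0, 4, 10]

Message polynomial: m(x) = 8 + 7·x (mod 13).
For each evaluation point α_i, compute m(α_i) mod 13:
  α_1 = 6: Horner steps 7 → 11, so m(6) = 11.
  α_2 = 10: Horner steps 7 → 0, so m(10) = 0.
  α_3 = 5: Horner steps 7 → 4, so m(5) = 4.
  α_4 = 4: Horner steps 7 → 10, so m(4) = 10.
Codeword c = [11, 0, 4, 10] ∈ F_13^4.


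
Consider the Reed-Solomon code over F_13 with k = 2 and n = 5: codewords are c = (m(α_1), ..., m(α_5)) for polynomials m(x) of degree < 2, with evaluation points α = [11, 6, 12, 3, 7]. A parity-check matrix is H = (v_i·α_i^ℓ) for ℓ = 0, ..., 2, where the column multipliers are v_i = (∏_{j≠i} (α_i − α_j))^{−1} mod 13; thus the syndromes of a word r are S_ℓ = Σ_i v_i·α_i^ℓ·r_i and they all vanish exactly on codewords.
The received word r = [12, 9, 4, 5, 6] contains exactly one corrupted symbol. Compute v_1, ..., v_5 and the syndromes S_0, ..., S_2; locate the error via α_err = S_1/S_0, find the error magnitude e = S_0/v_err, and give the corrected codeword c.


S = (2, 9, 8), error at position 1, error magnitude e = 5, c = [7, 9, 4, 5, 6].

Step 1: column multipliers v_i = (∏_{j≠i}(α_i − α_j))^{−1} mod 13.
  i = 1 (α = 11): (11−6)(11−12)(11−3)(11−7) = 5·(−1)·8·4 = −160 ≡ 9, so v_1 = 9^{−1} = 3 (mod 13).
  i = 2 (α = 6): (6−11)(6−12)(6−3)(6−7) = (−5)·(−6)·3·(−1) = −90 ≡ 1, so v_2 = 1^{−1} = 1 (mod 13).
  i = 3 (α = 12): (12−11)(12−6)(12−3)(12−7) = 1·6·9·5 = 270 ≡ 10, so v_3 = 10^{−1} = 4 (mod 13).
  i = 4 (α = 3): (3−11)(3−6)(3−12)(3−7) = (−8)·(−3)·(−9)·(−4) = 864 ≡ 6, so v_4 = 6^{−1} = 11 (mod 13).
  i = 5 (α = 7): (7−11)(7−6)(7−12)(7−3) = (−4)·1·(−5)·4 = 80 ≡ 2, so v_5 = 2^{−1} = 7 (mod 13).
  v = [3, 1, 4, 11, 7].
Step 2: syndromes of r = [12, 9, 4, 5, 6] (all sums mod 13).
  S_0 = Σ v_i r_i = 3·12 + 1·9 + 4·4 + 11·5 + 7·6 = 158 ≡ 2.
  S_1 = Σ v_i α_i r_i = 3·11·12 + 1·6·9 + 4·12·4 + 11·3·5 + 7·7·6 = 1101 ≡ 9.
  α_i^2 mod 13 = [4, 10, 1, 9, 10].
  S_2 = Σ v_i α_i^2 r_i = 3·4·12 + 1·10·9 + 4·1·4 + 11·9·5 + 7·10·6 = 1165 ≡ 8.
  S = (2, 9, 8) ≠ 0, so r is not a codeword (an error is present).
Step 3: locate the error. For a single error e at position i, S_ℓ = v_i·e·α_i^ℓ, so α_err = S_1/S_0.
  S_0^{−1} = 2^{−1} = 7 (mod 13), so α_err = 9·7 = 63 ≡ 11 = α_1. Error position i = 1.
  Consistency check: S_2/S_1 = 8·3 = 24 ≡ 11 = α_err ✓ (single-error assumption holds).
Step 4: error magnitude e = S_0/v_1 = S_0·∏_{j≠1}(α_1 − α_j) = 2·9 = 18 ≡ 5 (mod 13).
Step 5: correct position 1: c_1 = r_1 − e = 12 − 5 ≡ 7 (mod 13). Hence c = [7, 9, 4, 5, 6].
  Check: interpolating c through the α_i gives m(x) = 1 + 10·x (degree < 2) with m(α_i) = c_i for every i, so c is indeed a codeword.


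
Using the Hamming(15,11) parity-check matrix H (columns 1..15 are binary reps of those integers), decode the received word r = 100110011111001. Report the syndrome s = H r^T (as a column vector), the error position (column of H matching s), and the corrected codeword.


s = (0, 0, 1, 1)^T, error position = 3, corrected codeword c = 101110011111001

Compute s = H r^T mod 2 one row at a time:
  s_1 = 1 + 1 + 1 + 1 + 1 + 0 + 0 + 1 = 6 ≡ 0 (mod 2).
  s_2 = 1 + 1 + 0 + 0 + 1 + 0 + 0 + 1 = 4 ≡ 0 (mod 2).
  s_3 = 0 + 0 + 0 + 0 + 1 + 1 + 0 + 1 = 3 ≡ 1 (mod 2).
  s_4 = 1 + 0 + 1 + 0 + 1 + 1 + 0 + 1 = 5 ≡ 1 (mod 2).
s = (0, 0, 1, 1)^T — this equals column 3 of H (binary 0011), so error is at position 3.
Correct: flip bit 3 of r = 100110011111001 to get c = 101110011111001.


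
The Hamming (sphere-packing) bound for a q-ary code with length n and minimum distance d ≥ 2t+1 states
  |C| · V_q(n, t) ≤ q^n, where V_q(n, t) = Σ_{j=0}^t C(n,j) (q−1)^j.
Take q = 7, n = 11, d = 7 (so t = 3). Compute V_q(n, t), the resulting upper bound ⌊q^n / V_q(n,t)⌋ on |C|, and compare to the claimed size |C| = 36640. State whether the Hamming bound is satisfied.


V_q(n, t) = 37687, q^n = 1977326743, Hamming bound = 52467, |C| = 36640 ≤ bound (satisfied).

Step 1: Compute V_q(n, t) = Σ_{j=0}^3 C(n, j) (q−1)^j.
  j = 0: C(11,0)·(6)^0 = 1·1 = 1.
  j = 1: C(11,1)·(6)^1 = 11·6 = 66.
  j = 2: C(11,2)·(6)^2 = 55·36 = 1980.
  j = 3: C(11,3)·(6)^3 = 165·216 = 35640.
  V_q(n, t) = 1 + 66 + 1980 + 35640 = 37687.
Step 2: q^n = 7^11 = 1977326743.
Step 3: Hamming bound ⌊q^n / V_q(n,t)⌋ = ⌊1977326743/37687⌋ = 52467.
Step 4: Compare |C| = 36640 to 52467: satisfied.
The claimed |C| lies below the Hamming bound.


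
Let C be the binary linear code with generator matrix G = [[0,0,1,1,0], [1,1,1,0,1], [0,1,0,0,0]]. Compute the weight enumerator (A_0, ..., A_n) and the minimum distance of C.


Weight distribution: A_0 = 1, A_1 = 1, A_2 = 1, A_3 = 3, A_4 = 2. Minimum distance d = 1.

Enumerate all 2^3 = 8 messages m ∈ F_2^3.
For each, compute codeword c = mG in F_2^5, then tally its weight.
  m = 000 → c = 00000, weight = 0.
  m = 100 → c = 00110, weight = 2.
  m = 010 → c = 11101, weight = 4.
  m = 110 → c = 11011, weight = 4.
  m = 001 → c = 01000, weight = 1.
  m = 101 → c = 01110, weight = 3.
  m = 011 → c = 10101, weight = 3.
  m = 111 → c = 10011, weight = 3.
Tally weights:
  weight 0: 1 codewords.
  weight 1: 1 codewords.
  weight 2: 1 codewords.
  weight 3: 3 codewords.
  weight 4: 2 codewords.
Minimum distance d = smallest w > 0 with A_w > 0 = 1.
Sanity: Σ A_w = 8 = 2^3 = 8 ✓.


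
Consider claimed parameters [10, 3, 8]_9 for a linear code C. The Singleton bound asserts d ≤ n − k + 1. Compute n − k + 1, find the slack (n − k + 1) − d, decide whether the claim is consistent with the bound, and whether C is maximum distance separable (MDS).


Singleton RHS = n − k + 1 = 8, slack = 0, bound satisfied, MDS.

Singleton bound: d ≤ n − k + 1.
Here n = 10, k = 3, so n − k + 1 = 8.
Given d = 8, check d ≤ 8: YES.
Slack = (n − k + 1) − d = 0.
The code is MDS (slack = 0).
Description: the claimed parameters are [10, 3, 8]_9; such a code would be MDS (meets Singleton bound).


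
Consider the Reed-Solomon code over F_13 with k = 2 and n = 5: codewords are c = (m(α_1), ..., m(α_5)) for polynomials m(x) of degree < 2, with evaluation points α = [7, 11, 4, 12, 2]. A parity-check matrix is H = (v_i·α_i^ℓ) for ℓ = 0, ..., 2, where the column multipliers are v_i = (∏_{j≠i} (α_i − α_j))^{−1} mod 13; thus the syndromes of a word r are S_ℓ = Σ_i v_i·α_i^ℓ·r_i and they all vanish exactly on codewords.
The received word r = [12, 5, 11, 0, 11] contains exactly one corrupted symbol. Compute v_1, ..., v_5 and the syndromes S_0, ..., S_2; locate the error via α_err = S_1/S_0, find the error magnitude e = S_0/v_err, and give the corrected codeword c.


S = (5, 7, 2), error at position 3, error magnitude e = 10, c = [12, 5, 1, 0, 11].

Step 1: column multipliers v_i = (∏_{j≠i}(α_i − α_j))^{−1} mod 13.
  i = 1 (α = 7): (7−11)(7−4)(7−12)(7−2) = (−4)·3·(−5)·5 = 300 ≡ 1, so v_1 = 1^{−1} = 1 (mod 13).
  i = 2 (α = 11): (11−7)(11−4)(11−12)(11−2) = 4·7·(−1)·9 = −252 ≡ 8, so v_2 = 8^{−1} = 5 (mod 13).
  i = 3 (α = 4): (4−7)(4−11)(4−12)(4−2) = (−3)·(−7)·(−8)·2 = −336 ≡ 2, so v_3 = 2^{−1} = 7 (mod 13).
  i = 4 (α = 12): (12−7)(12−11)(12−4)(12−2) = 5·1·8·10 = 400 ≡ 10, so v_4 = 10^{−1} = 4 (mod 13).
  i = 5 (α = 2): (2−7)(2−11)(2−4)(2−12) = (−5)·(−9)·(−2)·(−10) = 900 ≡ 3, so v_5 = 3^{−1} = 9 (mod 13).
  v = [1, 5, 7, 4, 9].
Step 2: syndromes of r = [12, 5, 11, 0, 11] (all sums mod 13).
  S_0 = Σ v_i r_i = 1·12 + 5·5 + 7·11 + 4·0 + 9·11 = 213 ≡ 5.
  S_1 = Σ v_i α_i r_i = 1·7·12 + 5·11·5 + 7·4·11 + 4·12·0 + 9·2·11 = 865 ≡ 7.
  α_i^2 mod 13 = [10, 4, 3, 1, 4].
  S_2 = Σ v_i α_i^2 r_i = 1·10·12 + 5·4·5 + 7·3·11 + 4·1·0 + 9·4·11 = 847 ≡ 2.
  S = (5, 7, 2) ≠ 0, so r is not a codeword (an error is present).
Step 3: locate the error. For a single error e at position i, S_ℓ = v_i·e·α_i^ℓ, so α_err = S_1/S_0.
  S_0^{−1} = 5^{−1} = 8 (mod 13), so α_err = 7·8 = 56 ≡ 4 = α_3. Error position i = 3.
  Consistency check: S_2/S_1 = 2·2 = 4 ≡ 4 = α_err ✓ (single-error assumption holds).
Step 4: error magnitude e = S_0/v_3 = S_0·∏_{j≠3}(α_3 − α_j) = 5·2 = 10 ≡ 10 (mod 13).
Step 5: correct position 3: c_3 = r_3 − e = 11 − 10 ≡ 1 (mod 13). Hence c = [12, 5, 1, 0, 11].
  Check: interpolating c through the α_i gives m(x) = 8 + 8·x (degree < 2) with m(α_i) = c_i for every i, so c is indeed a codeword.


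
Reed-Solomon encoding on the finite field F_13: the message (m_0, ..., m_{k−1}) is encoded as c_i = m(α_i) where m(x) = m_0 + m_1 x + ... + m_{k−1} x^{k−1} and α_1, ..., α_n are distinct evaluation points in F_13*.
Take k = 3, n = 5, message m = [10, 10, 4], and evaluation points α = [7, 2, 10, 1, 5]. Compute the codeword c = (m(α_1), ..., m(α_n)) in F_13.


c = [3, 7, 3, 11, 4]

Message polynomial: m(x) = 10 + 10·x + 4·x^2 (mod 13).
For each evaluation point α_i, compute m(α_i) mod 13:
  α_1 = 7: Horner steps 4 → 12 → 3, so m(7) = 3.
  α_2 = 2: Horner steps 4 → 5 → 7, so m(2) = 7.
  α_3 = 10: Horner steps 4 → 11 → 3, so m(10) = 3.
  α_4 = 1: Horner steps 4 → 1 → 11, so m(1) = 11.
  α_5 = 5: Horner steps 4 → 4 → 4, so m(5) = 4.
Codeword c = [3, 7, 3, 11, 4] ∈ F_13^5.


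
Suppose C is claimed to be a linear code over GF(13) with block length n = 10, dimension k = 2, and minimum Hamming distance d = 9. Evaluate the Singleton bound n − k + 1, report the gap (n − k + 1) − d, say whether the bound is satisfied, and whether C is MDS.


Singleton RHS = n − k + 1 = 9, slack = 0, bound satisfied, MDS.

Singleton bound: d ≤ n − k + 1.
Here n = 10, k = 2, so n − k + 1 = 9.
Given d = 9, check d ≤ 9: YES.
Slack = (n − k + 1) − d = 0.
The code is MDS (slack = 0).
Description: the claimed parameters are [10, 2, 9]_13; such a code would be MDS (meets Singleton bound).


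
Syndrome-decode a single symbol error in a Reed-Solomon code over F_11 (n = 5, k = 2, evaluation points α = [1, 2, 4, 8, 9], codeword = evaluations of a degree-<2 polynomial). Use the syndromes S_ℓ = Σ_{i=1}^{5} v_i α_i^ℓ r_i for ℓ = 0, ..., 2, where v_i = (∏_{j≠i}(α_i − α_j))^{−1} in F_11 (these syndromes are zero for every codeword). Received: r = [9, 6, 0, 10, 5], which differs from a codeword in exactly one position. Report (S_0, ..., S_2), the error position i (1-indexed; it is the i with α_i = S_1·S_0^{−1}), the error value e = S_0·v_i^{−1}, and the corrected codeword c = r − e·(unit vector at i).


S = (4, 3, 5), error at position 5, error magnitude e = 9, c = [9, 6, 0, 10, 7].

Step 1: column multipliers v_i = (∏_{j≠i}(α_i − α_j))^{−1} mod 11.
  i = 1 (α = 1): (1−2)(1−4)(1−8)(1−9) = (−1)·(−3)·(−7)·(−8) = 168 ≡ 3, so v_1 = 3^{−1} = 4 (mod 11).
  i = 2 (α = 2): (2−1)(2−4)(2−8)(2−9) = 1·(−2)·(−6)·(−7) = −84 ≡ 4, so v_2 = 4^{−1} = 3 (mod 11).
  i = 3 (α = 4): (4−1)(4−2)(4−8)(4−9) = 3·2·(−4)·(−5) = 120 ≡ 10, so v_3 = 10^{−1} = 10 (mod 11).
  i = 4 (α = 8): (8−1)(8−2)(8−4)(8−9) = 7·6·4·(−1) = −168 ≡ 8, so v_4 = 8^{−1} = 7 (mod 11).
  i = 5 (α = 9): (9−1)(9−2)(9−4)(9−8) = 8·7·5·1 = 280 ≡ 5, so v_5 = 5^{−1} = 9 (mod 11).
  v = [4, 3, 10, 7, 9].
Step 2: syndromes of r = [9, 6, 0, 10, 5] (all sums mod 11).
  S_0 = Σ v_i r_i = 4·9 + 3·6 + 10·0 + 7·10 + 9·5 = 169 ≡ 4.
  S_1 = Σ v_i α_i r_i = 4·1·9 + 3·2·6 + 10·4·0 + 7·8·10 + 9·9·5 = 1037 ≡ 3.
  α_i^2 mod 11 = [1, 4, 5, 9, 4].
  S_2 = Σ v_i α_i^2 r_i = 4·1·9 + 3·4·6 + 10·5·0 + 7·9·10 + 9·4·5 = 918 ≡ 5.
  S = (4, 3, 5) ≠ 0, so r is not a codeword (an error is present).
Step 3: locate the error. For a single error e at position i, S_ℓ = v_i·e·α_i^ℓ, so α_err = S_1/S_0.
  S_0^{−1} = 4^{−1} = 3 (mod 11), so α_err = 3·3 = 9 ≡ 9 = α_5. Error position i = 5.
  Consistency check: S_2/S_1 = 5·4 = 20 ≡ 9 = α_err ✓ (single-error assumption holds).
Step 4: error magnitude e = S_0/v_5 = S_0·∏_{j≠5}(α_5 − α_j) = 4·5 = 20 ≡ 9 (mod 11).
Step 5: correct position 5: c_5 = r_5 − e = 5 − 9 ≡ 7 (mod 11). Hence c = [9, 6, 0, 10, 7].
  Check: interpolating c through the α_i gives m(x) = 1 + 8·x (degree < 2) with m(α_i) = c_i for every i, so c is indeed a codeword.


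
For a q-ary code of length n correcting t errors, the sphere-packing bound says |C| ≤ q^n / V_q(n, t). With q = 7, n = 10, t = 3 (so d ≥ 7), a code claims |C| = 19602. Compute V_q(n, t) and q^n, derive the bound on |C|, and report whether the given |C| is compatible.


V_q(n, t) = 27601, q^n = 282475249, Hamming bound = 10234, |C| = 19602 > bound (violated).

Step 1: Compute V_q(n, t) = Σ_{j=0}^3 C(n, j) (q−1)^j.
  j = 0: C(10,0)·(6)^0 = 1·1 = 1.
  j = 1: C(10,1)·(6)^1 = 10·6 = 60.
  j = 2: C(10,2)·(6)^2 = 45·36 = 1620.
  j = 3: C(10,3)·(6)^3 = 120·216 = 25920.
  V_q(n, t) = 1 + 60 + 1620 + 25920 = 27601.
Step 2: q^n = 7^10 = 282475249.
Step 3: Hamming bound ⌊q^n / V_q(n,t)⌋ = ⌊282475249/27601⌋ = 10234.
Step 4: Compare |C| = 19602 to 10234: violated.
The claimed |C| lies above the Hamming bound, so no 7-ary code of length 10 with d ≥ 7 can have 19602 codewords.


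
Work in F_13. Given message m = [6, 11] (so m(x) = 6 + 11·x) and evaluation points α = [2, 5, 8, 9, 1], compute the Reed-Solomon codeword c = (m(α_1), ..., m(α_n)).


c = [2, 9, 3, 1, 4]

Message polynomial: m(x) = 6 + 11·x (mod 13).
For each evaluation point α_i, compute m(α_i) mod 13:
  α_1 = 2: Horner steps 11 → 2, so m(2) = 2.
  α_2 = 5: Horner steps 11 → 9, so m(5) = 9.
  α_3 = 8: Horner steps 11 → 3, so m(8) = 3.
  α_4 = 9: Horner steps 11 → 1, so m(9) = 1.
  α_5 = 1: Horner steps 11 → 4, so m(1) = 4.
Codeword c = [2, 9, 3, 1, 4] ∈ F_13^5.


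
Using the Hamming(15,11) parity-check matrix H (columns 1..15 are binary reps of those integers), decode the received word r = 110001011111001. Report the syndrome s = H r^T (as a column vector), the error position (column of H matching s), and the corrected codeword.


s = (0, 1, 1, 0)^T, error position = 6, corrected codeword c = 110000011111001

Compute s = H r^T mod 2 one row at a time:
  s_1 = 1 + 1 + 1 + 1 + 1 + 0 + 0 + 1 = 6 ≡ 0 (mod 2).
  s_2 = 0 + 0 + 1 + 0 + 1 + 0 + 0 + 1 = 3 ≡ 1 (mod 2).
  s_3 = 1 + 0 + 1 + 0 + 1 + 1 + 0 + 1 = 5 ≡ 1 (mod 2).
  s_4 = 1 + 0 + 0 + 0 + 1 + 1 + 0 + 1 = 4 ≡ 0 (mod 2).
s = (0, 1, 1, 0)^T — this equals column 6 of H (binary 0110), so error is at position 6.
Correct: flip bit 6 of r = 110001011111001 to get c = 110000011111001.


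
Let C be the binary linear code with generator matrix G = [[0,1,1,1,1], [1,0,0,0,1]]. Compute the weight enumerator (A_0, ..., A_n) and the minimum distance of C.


Weight distribution: A_0 = 1, A_2 = 1, A_4 = 2. Minimum distance d = 2.

Enumerate all 2^2 = 4 messages m ∈ F_2^2.
For each, compute codeword c = mG in F_2^5, then tally its weight.
  m = 00 → c = 00000, weight = 0.
  m = 10 → c = 01111, weight = 4.
  m = 01 → c = 10001, weight = 2.
  m = 11 → c = 11110, weight = 4.
Tally weights:
  weight 0: 1 codewords.
  weight 2: 1 codewords.
  weight 4: 2 codewords.
Minimum distance d = smallest w > 0 with A_w > 0 = 2.
Sanity: Σ A_w = 4 = 2^2 = 4 ✓.


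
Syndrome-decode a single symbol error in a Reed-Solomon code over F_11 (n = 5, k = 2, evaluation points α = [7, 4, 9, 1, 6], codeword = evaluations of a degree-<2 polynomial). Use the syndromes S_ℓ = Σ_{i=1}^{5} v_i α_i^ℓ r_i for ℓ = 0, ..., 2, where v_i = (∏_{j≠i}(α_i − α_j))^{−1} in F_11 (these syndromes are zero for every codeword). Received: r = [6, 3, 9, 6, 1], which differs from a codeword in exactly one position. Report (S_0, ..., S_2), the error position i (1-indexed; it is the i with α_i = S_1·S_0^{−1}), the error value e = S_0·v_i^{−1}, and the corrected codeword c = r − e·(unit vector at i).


S = (9, 8, 1), error at position 1, error magnitude e = 6, c = [0, 3, 9, 6, 1].

Step 1: column multipliers v_i = (∏_{j≠i}(α_i − α_j))^{−1} mod 11.
  i = 1 (α = 7): (7−4)(7−9)(7−1)(7−6) = 3·(−2)·6·1 = −36 ≡ 8, so v_1 = 8^{−1} = 7 (mod 11).
  i = 2 (α = 4): (4−7)(4−9)(4−1)(4−6) = (−3)·(−5)·3·(−2) = −90 ≡ 9, so v_2 = 9^{−1} = 5 (mod 11).
  i = 3 (α = 9): (9−7)(9−4)(9−1)(9−6) = 2·5·8·3 = 240 ≡ 9, so v_3 = 9^{−1} = 5 (mod 11).
  i = 4 (α = 1): (1−7)(1−4)(1−9)(1−6) = (−6)·(−3)·(−8)·(−5) = 720 ≡ 5, so v_4 = 5^{−1} = 9 (mod 11).
  i = 5 (α = 6): (6−7)(6−4)(6−9)(6−1) = (−1)·2·(−3)·5 = 30 ≡ 8, so v_5 = 8^{−1} = 7 (mod 11).
  v = [7, 5, 5, 9, 7].
Step 2: syndromes of r = [6, 3, 9, 6, 1] (all sums mod 11).
  S_0 = Σ v_i r_i = 7·6 + 5·3 + 5·9 + 9·6 + 7·1 = 163 ≡ 9.
  S_1 = Σ v_i α_i r_i = 7·7·6 + 5·4·3 + 5·9·9 + 9·1·6 + 7·6·1 = 855 ≡ 8.
  α_i^2 mod 11 = [5, 5, 4, 1, 3].
  S_2 = Σ v_i α_i^2 r_i = 7·5·6 + 5·5·3 + 5·4·9 + 9·1·6 + 7·3·1 = 540 ≡ 1.
  S = (9, 8, 1) ≠ 0, so r is not a codeword (an error is present).
Step 3: locate the error. For a single error e at position i, S_ℓ = v_i·e·α_i^ℓ, so α_err = S_1/S_0.
  S_0^{−1} = 9^{−1} = 5 (mod 11), so α_err = 8·5 = 40 ≡ 7 = α_1. Error position i = 1.
  Consistency check: S_2/S_1 = 1·7 = 7 ≡ 7 = α_err ✓ (single-error assumption holds).
Step 4: error magnitude e = S_0/v_1 = S_0·∏_{j≠1}(α_1 − α_j) = 9·8 = 72 ≡ 6 (mod 11).
Step 5: correct position 1: c_1 = r_1 − e = 6 − 6 ≡ 0 (mod 11). Hence c = [0, 3, 9, 6, 1].
  Check: interpolating c through the α_i gives m(x) = 7 + 10·x (degree < 2) with m(α_i) = c_i for every i, so c is indeed a codeword.


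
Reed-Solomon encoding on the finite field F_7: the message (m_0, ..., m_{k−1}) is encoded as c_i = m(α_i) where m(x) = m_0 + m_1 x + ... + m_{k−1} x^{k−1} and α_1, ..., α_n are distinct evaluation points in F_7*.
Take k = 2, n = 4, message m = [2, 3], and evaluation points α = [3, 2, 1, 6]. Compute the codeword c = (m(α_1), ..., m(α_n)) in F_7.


c = [4, 1, 5, 6]

Message polynomial: m(x) = 2 + 3·x (mod 7).
For each evaluation point α_i, compute m(α_i) mod 7:
  α_1 = 3: Horner steps 3 → 4, so m(3) = 4.
  α_2 = 2: Horner steps 3 → 1, so m(2) = 1.
  α_3 = 1: Horner steps 3 → 5, so m(1) = 5.
  α_4 = 6: Horner steps 3 → 6, so m(6) = 6.
Codeword c = [4, 1, 5, 6] ∈ F_7^4.


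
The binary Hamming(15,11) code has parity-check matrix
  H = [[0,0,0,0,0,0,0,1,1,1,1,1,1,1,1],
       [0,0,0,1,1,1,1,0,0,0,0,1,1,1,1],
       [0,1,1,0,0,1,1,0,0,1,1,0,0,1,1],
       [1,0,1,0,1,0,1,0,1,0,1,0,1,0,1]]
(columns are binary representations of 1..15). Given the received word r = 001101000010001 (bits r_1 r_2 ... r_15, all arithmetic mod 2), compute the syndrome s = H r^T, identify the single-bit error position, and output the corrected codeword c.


s = (0, 1, 0, 1)^T, error position = 5, corrected codeword c = 001111000010001

Compute s = H r^T mod 2 one row at a time:
  s_1 = 0 + 0 + 0 + 1 + 0 + 0 + 0 + 1 = 2 ≡ 0 (mod 2).
  s_2 = 1 + 0 + 1 + 0 + 0 + 0 + 0 + 1 = 3 ≡ 1 (mod 2).
  s_3 = 0 + 1 + 1 + 0 + 0 + 1 + 0 + 1 = 4 ≡ 0 (mod 2).
  s_4 = 0 + 1 + 0 + 0 + 0 + 1 + 0 + 1 = 3 ≡ 1 (mod 2).
s = (0, 1, 0, 1)^T — this equals column 5 of H (binary 0101), so error is at position 5.
Correct: flip bit 5 of r = 001101000010001 to get c = 001111000010001.


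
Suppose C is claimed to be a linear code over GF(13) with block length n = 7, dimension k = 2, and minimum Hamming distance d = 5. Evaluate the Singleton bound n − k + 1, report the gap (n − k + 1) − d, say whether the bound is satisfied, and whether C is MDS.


Singleton RHS = n − k + 1 = 6, slack = 1, bound satisfied, not MDS.

Singleton bound: d ≤ n − k + 1.
Here n = 7, k = 2, so n − k + 1 = 6.
Given d = 5, check d ≤ 6: YES.
Slack = (n − k + 1) − d = 1.
The code is NOT MDS (slack = 1 > 0).
Description: the claimed parameters are [7, 2, 5]_13; such a code would be non-MDS.


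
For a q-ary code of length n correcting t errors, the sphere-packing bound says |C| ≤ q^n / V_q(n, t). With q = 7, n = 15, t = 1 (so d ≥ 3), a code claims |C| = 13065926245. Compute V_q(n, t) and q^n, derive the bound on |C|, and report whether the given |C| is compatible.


V_q(n, t) = 91, q^n = 4747561509943, Hamming bound = 52171005603, |C| = 13065926245 ≤ bound (satisfied).

Step 1: Compute V_q(n, t) = Σ_{j=0}^1 C(n, j) (q−1)^j.
  j = 0: C(15,0)·(6)^0 = 1·1 = 1.
  j = 1: C(15,1)·(6)^1 = 15·6 = 90.
  V_q(n, t) = 1 + 90 = 91.
Step 2: q^n = 7^15 = 4747561509943.
Step 3: Hamming bound ⌊q^n / V_q(n,t)⌋ = ⌊4747561509943/91⌋ = 52171005603.
Step 4: Compare |C| = 13065926245 to 52171005603: satisfied.
The claimed |C| lies below the Hamming bound.


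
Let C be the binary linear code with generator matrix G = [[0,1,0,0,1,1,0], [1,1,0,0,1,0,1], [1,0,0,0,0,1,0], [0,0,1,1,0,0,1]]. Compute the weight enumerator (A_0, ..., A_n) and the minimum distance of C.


Weight distribution: A_0 = 1, A_1 = 1, A_2 = 2, A_3 = 4, A_4 = 3, A_5 = 3, A_6 = 2. Minimum distance d = 1.

Enumerate all 2^4 = 16 messages m ∈ F_2^4.
For each, compute codeword c = mG in F_2^7, then tally its weight.
  m = 0000 → c = 0000000, weight = 0.
  m = 1000 → c = 0100110, weight = 3.
  m = 0100 → c = 1100101, weight = 4.
  m = 1100 → c = 1000011, weight = 3.
  m = 0010 → c = 1000010, weight = 2.
  m = 1010 → c = 1100100, weight = 3.
  m = 0110 → c = 0100111, weight = 4.
  m = 1110 → c = 0000001, weight = 1.
  m = 0001 → c = 0011001, weight = 3.
  m = 1001 → c = 0111111, weight = 6.
  m = 0101 → c = 1111100, weight = 5.
  m = 1101 → c = 1011010, weight = 4.
  m = 0011 → c = 1011011, weight = 5.
  m = 1011 → c = 1111101, weight = 6.
  m = 0111 → c = 0111110, weight = 5.
  m = 1111 → c = 0011000, weight = 2.
Tally weights:
  weight 0: 1 codewords.
  weight 1: 1 codewords.
  weight 2: 2 codewords.
  weight 3: 4 codewords.
  weight 4: 3 codewords.
  weight 5: 3 codewords.
  weight 6: 2 codewords.
Minimum distance d = smallest w > 0 with A_w > 0 = 1.
Sanity: Σ A_w = 16 = 2^4 = 16 ✓.


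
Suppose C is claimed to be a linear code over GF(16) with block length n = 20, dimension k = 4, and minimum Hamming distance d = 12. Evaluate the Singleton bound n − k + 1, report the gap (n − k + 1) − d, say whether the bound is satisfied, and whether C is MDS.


Singleton RHS = n − k + 1 = 17, slack = 5, bound satisfied, not MDS.

Singleton bound: d ≤ n − k + 1.
Here n = 20, k = 4, so n − k + 1 = 17.
Given d = 12, check d ≤ 17: YES.
Slack = (n − k + 1) − d = 5.
The code is NOT MDS (slack = 5 > 0).
Description: the claimed parameters are [20, 4, 12]_16; such a code would be non-MDS.


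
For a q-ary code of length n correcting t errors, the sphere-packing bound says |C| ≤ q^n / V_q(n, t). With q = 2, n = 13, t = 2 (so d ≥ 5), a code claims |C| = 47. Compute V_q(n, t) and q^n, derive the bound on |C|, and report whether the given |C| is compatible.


V_q(n, t) = 92, q^n = 8192, Hamming bound = 89, |C| = 47 ≤ bound (satisfied).

Step 1: Compute V_q(n, t) = Σ_{j=0}^2 C(n, j) (q−1)^j.
  j = 0: C(13,0)·(1)^0 = 1·1 = 1.
  j = 1: C(13,1)·(1)^1 = 13·1 = 13.
  j = 2: C(13,2)·(1)^2 = 78·1 = 78.
  V_q(n, t) = 1 + 13 + 78 = 92.
Step 2: q^n = 2^13 = 8192.
Step 3: Hamming bound ⌊q^n / V_q(n,t)⌋ = ⌊8192/92⌋ = 89.
Step 4: Compare |C| = 47 to 89: satisfied.
The claimed |C| lies below the Hamming bound.


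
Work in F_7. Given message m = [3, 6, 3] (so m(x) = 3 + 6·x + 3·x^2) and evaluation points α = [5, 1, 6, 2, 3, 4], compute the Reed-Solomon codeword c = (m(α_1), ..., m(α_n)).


c = [3, 5, 0, 6, 6, 5]

Message polynomial: m(x) = 3 + 6·x + 3·x^2 (mod 7).
For each evaluation point α_i, compute m(α_i) mod 7:
  α_1 = 5: Horner steps 3 → 0 → 3, so m(5) = 3.
  α_2 = 1: Horner steps 3 → 2 → 5, so m(1) = 5.
  α_3 = 6: Horner steps 3 → 3 → 0, so m(6) = 0.
  α_4 = 2: Horner steps 3 → 5 → 6, so m(2) = 6.
  α_5 = 3: Horner steps 3 → 1 → 6, so m(3) = 6.
  α_6 = 4: Horner steps 3 → 4 → 5, so m(4) = 5.
Codeword c = [3, 5, 0, 6, 6, 5] ∈ F_7^6.


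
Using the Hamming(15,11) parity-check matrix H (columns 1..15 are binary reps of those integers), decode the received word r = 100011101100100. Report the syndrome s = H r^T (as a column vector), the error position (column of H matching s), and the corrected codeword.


s = (1, 0, 1, 1)^T, error position = 11, corrected codeword c = 100011101110100

Compute s = H r^T mod 2 one row at a time:
  s_1 = 0 + 1 + 1 + 0 + 0 + 1 + 0 + 0 = 3 ≡ 1 (mod 2).
  s_2 = 0 + 1 + 1 + 1 + 0 + 1 + 0 + 0 = 4 ≡ 0 (mod 2).
  s_3 = 0 + 0 + 1 + 1 + 1 + 0 + 0 + 0 = 3 ≡ 1 (mod 2).
  s_4 = 1 + 0 + 1 + 1 + 1 + 0 + 1 + 0 = 5 ≡ 1 (mod 2).
s = (1, 0, 1, 1)^T — this equals column 11 of H (binary 1011), so error is at position 11.
Correct: flip bit 11 of r = 100011101100100 to get c = 100011101110100.


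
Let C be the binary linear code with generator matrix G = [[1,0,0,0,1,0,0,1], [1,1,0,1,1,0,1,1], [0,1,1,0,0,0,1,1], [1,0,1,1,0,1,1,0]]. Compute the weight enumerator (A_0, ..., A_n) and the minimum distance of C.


Weight distribution: A_0 = 1, A_3 = 4, A_4 = 5, A_5 = 4, A_6 = 2. Minimum distance d = 3.

Enumerate all 2^4 = 16 messages m ∈ F_2^4.
For each, compute codeword c = mG in F_2^8, then tally its weight.
  m = 0000 → c = 00000000, weight = 0.
  m = 1000 → c = 10001001, weight = 3.
  m = 0100 → c = 11011011, weight = 6.
  m = 1100 → c = 01010010, weight = 3.
  m = 0010 → c = 01100011, weight = 4.
  m = 1010 → c = 11101010, weight = 5.
  m = 0110 → c = 10111000, weight = 4.
  m = 1110 → c = 00110001, weight = 3.
  m = 0001 → c = 10110110, weight = 5.
  m = 1001 → c = 00111111, weight = 6.
  m = 0101 → c = 01101101, weight = 5.
  m = 1101 → c = 11100100, weight = 4.
  m = 0011 → c = 11010101, weight = 5.
  m = 1011 → c = 01011100, weight = 4.
  m = 0111 → c = 00001110, weight = 3.
  m = 1111 → c = 10000111, weight = 4.
Tally weights:
  weight 0: 1 codewords.
  weight 3: 4 codewords.
  weight 4: 5 codewords.
  weight 5: 4 codewords.
  weight 6: 2 codewords.
Minimum distance d = smallest w > 0 with A_w > 0 = 3.
Sanity: Σ A_w = 16 = 2^4 = 16 ✓.


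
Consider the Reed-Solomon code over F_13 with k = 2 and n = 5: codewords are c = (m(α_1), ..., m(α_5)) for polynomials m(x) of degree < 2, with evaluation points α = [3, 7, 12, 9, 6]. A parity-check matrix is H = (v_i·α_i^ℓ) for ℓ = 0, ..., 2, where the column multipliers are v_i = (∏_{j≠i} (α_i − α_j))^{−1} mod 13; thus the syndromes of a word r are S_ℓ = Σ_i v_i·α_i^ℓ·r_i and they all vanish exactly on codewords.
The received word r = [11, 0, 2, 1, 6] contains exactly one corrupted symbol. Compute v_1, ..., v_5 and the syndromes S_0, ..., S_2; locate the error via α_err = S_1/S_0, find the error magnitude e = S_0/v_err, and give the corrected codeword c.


S = (8, 5, 8), error at position 3, error magnitude e = 6, c = [11, 0, 9, 1, 6].

Step 1: column multipliers v_i = (∏_{j≠i}(α_i − α_j))^{−1} mod 13.
  i = 1 (α = 3): (3−7)(3−12)(3−9)(3−6) = (−4)·(−9)·(−6)·(−3) = 648 ≡ 11, so v_1 = 11^{−1} = 6 (mod 13).
  i = 2 (α = 7): (7−3)(7−12)(7−9)(7−6) = 4·(−5)·(−2)·1 = 40 ≡ 1, so v_2 = 1^{−1} = 1 (mod 13).
  i = 3 (α = 12): (12−3)(12−7)(12−9)(12−6) = 9·5·3·6 = 810 ≡ 4, so v_3 = 4^{−1} = 10 (mod 13).
  i = 4 (α = 9): (9−3)(9−7)(9−12)(9−6) = 6·2·(−3)·3 = −108 ≡ 9, so v_4 = 9^{−1} = 3 (mod 13).
  i = 5 (α = 6): (6−3)(6−7)(6−12)(6−9) = 3·(−1)·(−6)·(−3) = −54 ≡ 11, so v_5 = 11^{−1} = 6 (mod 13).
  v = [6, 1, 10, 3, 6].
Step 2: syndromes of r = [11, 0, 2, 1, 6] (all sums mod 13).
  S_0 = Σ v_i r_i = 6·11 + 1·0 + 10·2 + 3·1 + 6·6 = 125 ≡ 8.
  S_1 = Σ v_i α_i r_i = 6·3·11 + 1·7·0 + 10·12·2 + 3·9·1 + 6·6·6 = 681 ≡ 5.
  α_i^2 mod 13 = [9, 10, 1, 3, 10].
  S_2 = Σ v_i α_i^2 r_i = 6·9·11 + 1·10·0 + 10·1·2 + 3·3·1 + 6·10·6 = 983 ≡ 8.
  S = (8, 5, 8) ≠ 0, so r is not a codeword (an error is present).
Step 3: locate the error. For a single error e at position i, S_ℓ = v_i·e·α_i^ℓ, so α_err = S_1/S_0.
  S_0^{−1} = 8^{−1} = 5 (mod 13), so α_err = 5·5 = 25 ≡ 12 = α_3. Error position i = 3.
  Consistency check: S_2/S_1 = 8·8 = 64 ≡ 12 = α_err ✓ (single-error assumption holds).
Step 4: error magnitude e = S_0/v_3 = S_0·∏_{j≠3}(α_3 − α_j) = 8·4 = 32 ≡ 6 (mod 13).
Step 5: correct position 3: c_3 = r_3 − e = 2 − 6 ≡ 9 (mod 13). Hence c = [11, 0, 9, 1, 6].
  Check: interpolating c through the α_i gives m(x) = 3 + 7·x (degree < 2) with m(α_i) = c_i for every i, so c is indeed a codeword.


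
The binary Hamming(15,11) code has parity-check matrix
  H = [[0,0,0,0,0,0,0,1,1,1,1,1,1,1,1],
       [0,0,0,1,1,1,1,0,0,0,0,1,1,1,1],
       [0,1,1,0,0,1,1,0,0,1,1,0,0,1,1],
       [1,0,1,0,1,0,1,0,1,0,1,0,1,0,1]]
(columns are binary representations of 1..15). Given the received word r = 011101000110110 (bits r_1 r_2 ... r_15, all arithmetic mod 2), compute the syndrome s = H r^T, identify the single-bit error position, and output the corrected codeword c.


s = (0, 0, 0, 1)^T, error position = 1, corrected codeword c = 111101000110110

Compute s = H r^T mod 2 one row at a time:
  s_1 = 0 + 0 + 1 + 1 + 0 + 1 + 1 + 0 = 4 ≡ 0 (mod 2).
  s_2 = 1 + 0 + 1 + 0 + 0 + 1 + 1 + 0 = 4 ≡ 0 (mod 2).
  s_3 = 1 + 1 + 1 + 0 + 1 + 1 + 1 + 0 = 6 ≡ 0 (mod 2).
  s_4 = 0 + 1 + 0 + 0 + 0 + 1 + 1 + 0 = 3 ≡ 1 (mod 2).
s = (0, 0, 0, 1)^T — this equals column 1 of H (binary 0001), so error is at position 1.
Correct: flip bit 1 of r = 011101000110110 to get c = 111101000110110.


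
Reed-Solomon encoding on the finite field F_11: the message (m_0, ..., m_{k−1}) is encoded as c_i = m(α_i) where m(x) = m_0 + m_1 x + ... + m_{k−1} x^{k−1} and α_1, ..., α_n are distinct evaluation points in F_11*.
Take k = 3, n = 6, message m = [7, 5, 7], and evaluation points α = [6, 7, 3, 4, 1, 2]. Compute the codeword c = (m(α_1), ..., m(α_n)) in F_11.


c = [3, 0, 8, 7, 8, 1]

Message polynomial: m(x) = 7 + 5·x + 7·x^2 (mod 11).
For each evaluation point α_i, compute m(α_i) mod 11:
  α_1 = 6: Horner steps 7 → 3 → 3, so m(6) = 3.
  α_2 = 7: Horner steps 7 → 10 → 0, so m(7) = 0.
  α_3 = 3: Horner steps 7 → 4 → 8, so m(3) = 8.
  α_4 = 4: Horner steps 7 → 0 → 7, so m(4) = 7.
  α_5 = 1: Horner steps 7 → 1 → 8, so m(1) = 8.
  α_6 = 2: Horner steps 7 → 8 → 1, so m(2) = 1.
Codeword c = [3, 0, 8, 7, 8, 1] ∈ F_11^6.


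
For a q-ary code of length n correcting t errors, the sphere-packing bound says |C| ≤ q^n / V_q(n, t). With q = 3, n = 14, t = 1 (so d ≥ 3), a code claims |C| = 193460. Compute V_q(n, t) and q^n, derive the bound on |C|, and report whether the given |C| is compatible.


V_q(n, t) = 29, q^n = 4782969, Hamming bound = 164929, |C| = 193460 > bound (violated).

Step 1: Compute V_q(n, t) = Σ_{j=0}^1 C(n, j) (q−1)^j.
  j = 0: C(14,0)·(2)^0 = 1·1 = 1.
  j = 1: C(14,1)·(2)^1 = 14·2 = 28.
  V_q(n, t) = 1 + 28 = 29.
Step 2: q^n = 3^14 = 4782969.
Step 3: Hamming bound ⌊q^n / V_q(n,t)⌋ = ⌊4782969/29⌋ = 164929.
Step 4: Compare |C| = 193460 to 164929: violated.
The claimed |C| lies above the Hamming bound, so no 3-ary code of length 14 with d ≥ 3 can have 193460 codewords.


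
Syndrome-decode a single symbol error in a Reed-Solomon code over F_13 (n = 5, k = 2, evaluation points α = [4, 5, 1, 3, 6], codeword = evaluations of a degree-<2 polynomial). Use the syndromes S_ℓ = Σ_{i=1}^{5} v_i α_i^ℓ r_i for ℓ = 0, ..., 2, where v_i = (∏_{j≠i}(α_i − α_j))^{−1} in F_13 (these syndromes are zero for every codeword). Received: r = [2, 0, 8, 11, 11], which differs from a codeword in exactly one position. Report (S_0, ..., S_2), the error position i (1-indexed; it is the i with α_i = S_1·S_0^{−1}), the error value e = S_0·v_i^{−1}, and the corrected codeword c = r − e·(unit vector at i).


S = (7, 8, 11), error at position 4, error magnitude e = 7, c = [2, 0, 8, 4, 11].

Step 1: column multipliers v_i = (∏_{j≠i}(α_i − α_j))^{−1} mod 13.
  i = 1 (α = 4): (4−5)(4−1)(4−3)(4−6) = (−1)·3·1·(−2) = 6 ≡ 6, so v_1 = 6^{−1} = 11 (mod 13).
  i = 2 (α = 5): (5−4)(5−1)(5−3)(5−6) = 1·4·2·(−1) = −8 ≡ 5, so v_2 = 5^{−1} = 8 (mod 13).
  i = 3 (α = 1): (1−4)(1−5)(1−3)(1−6) = (−3)·(−4)·(−2)·(−5) = 120 ≡ 3, so v_3 = 3^{−1} = 9 (mod 13).
  i = 4 (α = 3): (3−4)(3−5)(3−1)(3−6) = (−1)·(−2)·2·(−3) = −12 ≡ 1, so v_4 = 1^{−1} = 1 (mod 13).
  i = 5 (α = 6): (6−4)(6−5)(6−1)(6−3) = 2·1·5·3 = 30 ≡ 4, so v_5 = 4^{−1} = 10 (mod 13).
  v = [11, 8, 9, 1, 10].
Step 2: syndromes of r = [2, 0, 8, 11, 11] (all sums mod 13).
  S_0 = Σ v_i r_i = 11·2 + 8·0 + 9·8 + 1·11 + 10·11 = 215 ≡ 7.
  S_1 = Σ v_i α_i r_i = 11·4·2 + 8·5·0 + 9·1·8 + 1·3·11 + 10·6·11 = 853 ≡ 8.
  α_i^2 mod 13 = [3, 12, 1, 9, 10].
  S_2 = Σ v_i α_i^2 r_i = 11·3·2 + 8·12·0 + 9·1·8 + 1·9·11 + 10·10·11 = 1337 ≡ 11.
  S = (7, 8, 11) ≠ 0, so r is not a codeword (an error is present).
Step 3: locate the error. For a single error e at position i, S_ℓ = v_i·e·α_i^ℓ, so α_err = S_1/S_0.
  S_0^{−1} = 7^{−1} = 2 (mod 13), so α_err = 8·2 = 16 ≡ 3 = α_4. Error position i = 4.
  Consistency check: S_2/S_1 = 11·5 = 55 ≡ 3 = α_err ✓ (single-error assumption holds).
Step 4: error magnitude e = S_0/v_4 = S_0·∏_{j≠4}(α_4 − α_j) = 7·1 = 7 ≡ 7 (mod 13).
Step 5: correct position 4: c_4 = r_4 − e = 11 − 7 ≡ 4 (mod 13). Hence c = [2, 0, 8, 4, 11].
  Check: interpolating c through the α_i gives m(x) = 10 + 11·x (degree < 2) with m(α_i) = c_i for every i, so c is indeed a codeword.
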